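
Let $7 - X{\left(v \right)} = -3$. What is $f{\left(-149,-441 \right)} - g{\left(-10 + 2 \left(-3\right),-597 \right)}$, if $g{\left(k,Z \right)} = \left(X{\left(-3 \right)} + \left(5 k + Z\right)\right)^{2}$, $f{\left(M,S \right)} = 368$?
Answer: $-444521$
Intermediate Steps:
$X{\left(v \right)} = 10$ ($X{\left(v \right)} = 7 - -3 = 7 + 3 = 10$)
$g{\left(k,Z \right)} = \left(10 + Z + 5 k\right)^{2}$ ($g{\left(k,Z \right)} = \left(10 + \left(5 k + Z\right)\right)^{2} = \left(10 + \left(Z + 5 k\right)\right)^{2} = \left(10 + Z + 5 k\right)^{2}$)
$f{\left(-149,-441 \right)} - g{\left(-10 + 2 \left(-3\right),-597 \right)} = 368 - \left(10 - 597 + 5 \left(-10 + 2 \left(-3\right)\right)\right)^{2} = 368 - \left(10 - 597 + 5 \left(-10 - 6\right)\right)^{2} = 368 - \left(10 - 597 + 5 \left(-16\right)\right)^{2} = 368 - \left(10 - 597 - 80\right)^{2} = 368 - \left(-667\right)^{2} = 368 - 444889 = -444521$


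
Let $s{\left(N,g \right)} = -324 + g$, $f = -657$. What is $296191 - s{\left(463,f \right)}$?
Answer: $297172$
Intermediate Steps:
$296191 - s{\left(463,f \right)} = 296191 - \left(-324 - 657\right) = 296191 - -981 = 296191 + 981 = 297172$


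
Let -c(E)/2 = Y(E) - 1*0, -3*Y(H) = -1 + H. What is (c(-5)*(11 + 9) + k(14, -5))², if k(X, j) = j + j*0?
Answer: 7225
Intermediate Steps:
Y(H) = ⅓ - H/3 (Y(H) = -(-1 + H)/3 = ⅓ - H/3)
c(E) = -⅔ + 2*E/3 (c(E) = -2*((⅓ - E/3) - 1*0) = -2*((⅓ - E/3) + 0) = -2*(⅓ - E/3) = -⅔ + 2*E/3)
k(X, j) = j (k(X, j) = j + 0 = j)
(c(-5)*(11 + 9) + k(14, -5))² = ((-⅔ + (⅔)*(-5))*(11 + 9) - 5)² = ((-⅔ - 10/3)*20 - 5)² = (-4*20 - 5)² = (-80 - 5)² = (-85)² = 7225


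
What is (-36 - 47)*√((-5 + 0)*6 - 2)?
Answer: -332*I*√2 ≈ -469.52*I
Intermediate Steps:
(-36 - 47)*√((-5 + 0)*6 - 2) = -83*√(-5*6 - 2) = -83*√(-30 - 2) = -332*I*√2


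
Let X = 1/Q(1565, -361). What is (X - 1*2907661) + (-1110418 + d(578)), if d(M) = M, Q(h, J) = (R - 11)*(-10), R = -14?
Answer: -1004375249/250 ≈ -4.0175e+6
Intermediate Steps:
Q(h, J) = 250 (Q(h, J) = (-14 - 11)*(-10) = -25*(-10) = 250)
X = 1/250 ≈ 0.0040000
(X - 1*2907661) + (-1110418 + d(578)) = (1/250 - 1*2907661) + (-1110418 + 578) = (1/250 - 2907661) - 1109840 = -726915249/250 - 1109840 = -1004375249/250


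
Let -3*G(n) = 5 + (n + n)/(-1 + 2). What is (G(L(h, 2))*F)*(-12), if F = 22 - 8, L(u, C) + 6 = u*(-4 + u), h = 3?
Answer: -728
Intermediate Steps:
L(u, C) = -6 + u*(-4 + u)
G(n) = -5/3 - 2*n/3 (G(n) = -(5 + (n + n)/(-1 + 2))/3 = -(5 + (2*n)/1)/3 = -(5 + (2*n)*1)/3 = -(5 + 2*n)/3 = -5/3 - 2*n/3)
F = 14
(G(L(h, 2))*F)*(-12) = ((-5/3 - 2*(-6 + 3**2 - 4*3)/3)*14)*(-12) = ((-5/3 - 2*(-6 + 9 - 12)/3)*14)*(-12) = ((-5/3 - 2/3*(-9))*14)*(-12) = ((-5/3 + 6)*14)*(-12) = ((13/3)*14)*(-12) = (182/3)*(-12) = -728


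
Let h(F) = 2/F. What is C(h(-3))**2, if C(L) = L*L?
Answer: 16/81 ≈ 0.19753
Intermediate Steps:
C(L) = L**2
C(h(-3))**2 = ((2/(-3))**2)**2 = ((2*(-1/3))**2)**2 = ((-2/3)**2)**2 = (4/9)**2 = 16/81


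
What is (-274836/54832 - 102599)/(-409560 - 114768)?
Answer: 1406495801/7187488224 ≈ 0.19569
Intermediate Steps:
(-274836/54832 - 102599)/(-409560 - 114768) = (-274836*1/54832 - 102599)/(-524328) = (-68709/13708 - 102599)*(-1/524328) = -1406495801/13708*(-1/524328) = 1406495801/7187488224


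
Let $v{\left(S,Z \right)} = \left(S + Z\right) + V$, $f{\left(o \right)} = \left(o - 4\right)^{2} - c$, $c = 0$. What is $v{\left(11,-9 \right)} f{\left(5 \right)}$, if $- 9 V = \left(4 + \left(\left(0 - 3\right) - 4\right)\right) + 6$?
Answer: $\frac{5}{3} \approx 1.6667$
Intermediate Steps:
$f{\left(o \right)} = \left(-4 + o\right)^{2}$ ($f{\left(o \right)} = \left(o - 4\right)^{2} - 0 = \left(-4 + o\right)^{2} + 0 = \left(-4 + o\right)^{2}$)
$V = - \frac{1}{3}$ ($V = - \frac{\left(4 + \left(\left(0 - 3\right) - 4\right)\right) + 6}{9} = - \frac{\left(4 - 7\right) + 6}{9} = - \frac{-3 + 6}{9} = \left(- \frac{1}{9}\right) 3 = - \frac{1}{3} \approx -0.33333$)
$v{\left(S,Z \right)} = - \frac{1}{3} + S + Z$ ($v{\left(S,Z \right)} = \left(S + Z\right) - \frac{1}{3} = - \frac{1}{3} + S + Z$)
$v{\left(11,-9 \right)} f{\left(5 \right)} = \left(- \frac{1}{3} + 11 - 9\right) \left(-4 + 5\right)^{2} = \frac{5 \cdot 1^{2}}{3} = \frac{5}{3} \cdot 1 = \frac{5}{3}$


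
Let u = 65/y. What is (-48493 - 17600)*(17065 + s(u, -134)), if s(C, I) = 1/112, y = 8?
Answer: -126322295133/112 ≈ -1.1279e+9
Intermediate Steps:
u = 65/8 ≈ 8.1250
s(C, I) = 1/112
(-48493 - 17600)*(17065 + s(u, -134)) = (-48493 - 17600)*(17065 + 1/112) = -66093*1911281/112 = -126322295133/112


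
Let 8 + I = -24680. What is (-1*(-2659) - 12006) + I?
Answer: -34035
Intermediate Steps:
I = -24688 (I = -8 - 24680 = -24688)
(-1*(-2659) - 12006) + I = (-1*(-2659) - 12006) - 24688 = (2659 - 12006) - 24688 = -9347 - 24688 = -34035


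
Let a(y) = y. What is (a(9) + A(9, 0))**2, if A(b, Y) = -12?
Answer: 9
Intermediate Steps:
(a(9) + A(9, 0))**2 = (9 - 12)**2 = (-3)**2 = 9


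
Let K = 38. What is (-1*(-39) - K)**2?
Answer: 1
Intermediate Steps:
(-1*(-39) - K)**2 = (-1*(-39) - 1*38)**2 = (39 - 38)**2 = 1**2 = 1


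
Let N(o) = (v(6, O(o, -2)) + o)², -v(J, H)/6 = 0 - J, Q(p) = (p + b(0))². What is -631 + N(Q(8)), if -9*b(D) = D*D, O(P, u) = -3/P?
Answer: 9369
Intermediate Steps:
b(D) = -D²/9 (b(D) = -D*D/9 = -D²/9)
Q(p) = p² (Q(p) = (p - ⅑*0²)² = (p - ⅑*0)² = (p + 0)² = p²)
v(J, H) = 6*J (v(J, H) = -6*(0 - J) = -(-6)*J = 6*J)
N(o) = (36 + o)² (N(o) = (6*6 + o)² = (36 + o)²)
-631 + N(Q(8)) = -631 + (36 + 8²)² = -631 + (36 + 64)² = -631 + 100² = -631 + 10000 = 9369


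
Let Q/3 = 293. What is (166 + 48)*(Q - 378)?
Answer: 107214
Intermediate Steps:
Q = 879 (Q = 3*293 = 879)
(166 + 48)*(Q - 378) = (166 + 48)*(879 - 378) = 214*501 = 107214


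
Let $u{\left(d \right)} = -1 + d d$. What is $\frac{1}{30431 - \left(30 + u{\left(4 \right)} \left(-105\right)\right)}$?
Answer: $\frac{1}{31976} \approx 3.1273 \cdot 10^{-5}$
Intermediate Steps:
$u{\left(d \right)} = -1 + d^{2}$
$\frac{1}{30431 - \left(30 + u{\left(4 \right)} \left(-105\right)\right)} = \frac{1}{30431 - \left(30 + \left(-1 + 4^{2}\right) \left(-105\right)\right)} = \frac{1}{30431 - \left(30 + \left(-1 + 16\right) \left(-105\right)\right)} = \frac{1}{30431 - \left(30 + 15 \left(-105\right)\right)} = \frac{1}{30431 - \left(30 - 1575\right)} = \frac{1}{30431 - -1545} = \frac{1}{30431 + 1545} = \frac{1}{31976}$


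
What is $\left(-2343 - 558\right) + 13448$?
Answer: $10547$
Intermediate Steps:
$\left(-2343 - 558\right) + 13448 = -2901 + 13448 = 10547$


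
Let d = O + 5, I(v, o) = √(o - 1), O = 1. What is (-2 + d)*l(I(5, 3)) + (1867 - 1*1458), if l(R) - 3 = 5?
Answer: 441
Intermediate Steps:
I(v, o) = √(-1 + o)
d = 6 (d = 1 + 5 = 6)
l(R) = 8 (l(R) = 3 + 5 = 8)
(-2 + d)*l(I(5, 3)) + (1867 - 1*1458) = (-2 + 6)*8 + (1867 - 1*1458) = 4*8 + (1867 - 1458) = 32 + 409 = 441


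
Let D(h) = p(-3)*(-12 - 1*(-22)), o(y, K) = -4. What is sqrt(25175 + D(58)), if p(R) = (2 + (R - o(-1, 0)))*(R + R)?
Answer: sqrt(24995) ≈ 158.10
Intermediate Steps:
p(R) = 2*R*(6 + R) (p(R) = (2 + (R - 1*(-4)))*(R + R) = (2 + (R + 4))*(2*R) = (2 + (4 + R))*(2*R) = (6 + R)*(2*R) = 2*R*(6 + R))
D(h) = -180 (D(h) = (2*(-3)*(6 - 3))*(-12 - 1*(-22)) = (2*(-3)*3)*(-12 + 22) = -18*10 = -180)
sqrt(25175 + D(58)) = sqrt(25175 - 180) = sqrt(24995)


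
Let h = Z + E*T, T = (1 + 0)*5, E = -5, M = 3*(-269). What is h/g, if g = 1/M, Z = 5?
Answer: 16140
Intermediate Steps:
M = -807
T = 5 (T = 1*5 = 5)
g = -1/807 (g = 1/(-807) = -1/807 ≈ -0.0012392)
h = -20 (h = 5 - 5*5 = 5 - 25 = -20)
h/g = -20/(-1/807) = -20*(-807) = 16140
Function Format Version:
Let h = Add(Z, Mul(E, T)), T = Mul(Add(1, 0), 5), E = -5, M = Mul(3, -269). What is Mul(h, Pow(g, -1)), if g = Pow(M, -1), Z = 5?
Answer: 16140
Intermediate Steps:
M = -807
T = 5 (T = Mul(1, 5) = 5)
g = Rational(-1, 807) (g = Pow(-807, -1) = Rational(-1, 807) ≈ -0.0012392)
h = -20 (h = Add(5, Mul(-5, 5)) = Add(5, -25) = -20)
Mul(h, Pow(g, -1)) = Mul(-20, Pow(Rational(-1, 807), -1)) = Mul(-20, -807) = 16140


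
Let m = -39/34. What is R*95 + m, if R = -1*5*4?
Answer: -64639/34 ≈ -1901.1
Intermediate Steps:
R = -20 (R = -5*4 = -20)
m = -39/34 (m = -39*1/34 = -39/34 ≈ -1.1471)
R*95 + m = -20*95 - 39/34 = -1900 - 39/34 = -64639/34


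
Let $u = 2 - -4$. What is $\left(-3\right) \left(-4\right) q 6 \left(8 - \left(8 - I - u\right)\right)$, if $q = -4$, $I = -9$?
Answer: $864$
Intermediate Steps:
$u = 6$ ($u = 2 + 4 = 6$)
$\left(-3\right) \left(-4\right) q 6 \left(8 - \left(8 - I - u\right)\right) = \left(-3\right) \left(-4\right) \left(-4\right) 6 \left(8 - \left(17 - 6\right)\right) = 12 \left(-4\right) 6 \left(8 - 11\right) = \left(-48\right) 6 \left(8 - 11\right) = - 288 \left(8 - 11\right) = \left(-288\right) \left(-3\right) = 864$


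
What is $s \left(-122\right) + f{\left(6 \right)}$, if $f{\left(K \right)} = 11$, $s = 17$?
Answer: $-2063$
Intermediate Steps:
$s \left(-122\right) + f{\left(6 \right)} = 17 \left(-122\right) + 11 = -2074 + 11 = -2063$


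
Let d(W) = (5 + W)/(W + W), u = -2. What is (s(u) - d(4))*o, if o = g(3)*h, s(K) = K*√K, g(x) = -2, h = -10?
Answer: -45/2 - 40*I*√2 ≈ -22.5 - 56.569*I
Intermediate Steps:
s(K) = K^(3/2)
d(W) = (5 + W)/(2*W) (d(W) = (5 + W)/((2*W)) = (5 + W)*(1/(2*W)) = (5 + W)/(2*W))
o = 20 (o = -2*(-10) = 20)
(s(u) - d(4))*o = ((-2)^(3/2) - (5 + 4)/(2*4))*20 = (-2*I*√2 - 9/(2*4))*20 = (-2*I*√2 - 1*9/8)*20 = (-2*I*√2 - 9/8)*20 = (-9/8 - 2*I*√2)*20 = -45/2 - 40*I*√2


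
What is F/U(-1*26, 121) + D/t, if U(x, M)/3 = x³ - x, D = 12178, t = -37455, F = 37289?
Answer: -135855413/131467050 ≈ -1.0334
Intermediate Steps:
U(x, M) = -3*x + 3*x³ (U(x, M) = 3*(x³ - x) = -3*x + 3*x³)
F/U(-1*26, 121) + D/t = 37289/((3*(-1*26)*(-1 + (-1*26)²))) + 12178/(-37455) = 37289/((3*(-26)*(-1 + (-26)²))) + 12178*(-1/37455) = 37289/((3*(-26)*(-1 + 676))) - 12178/37455 = 37289/((3*(-26)*675)) - 12178/37455 = 37289/(-52650) - 12178/37455 = 37289*(-1/52650) - 12178/37455 = -37289/52650 - 12178/37455 = -135855413/131467050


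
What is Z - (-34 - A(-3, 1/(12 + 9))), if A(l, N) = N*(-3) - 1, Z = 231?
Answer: 1847/7 ≈ 263.86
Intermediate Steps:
A(l, N) = -1 - 3*N (A(l, N) = -3*N - 1 = -1 - 3*N)
Z - (-34 - A(-3, 1/(12 + 9))) = 231 - (-34 - (-1 - 3/(12 + 9))) = 231 - (-34 - (-1 - 3/21)) = 231 - (-34 - (-1 - 3*1/21)) = 231 - (-34 - (-1 - ⅐)) = 231 - (-34 - 1*(-8/7)) = 231 - (-34 + 8/7) = 231 - 1*(-230/7) = 231 + 230/7 = 1847/7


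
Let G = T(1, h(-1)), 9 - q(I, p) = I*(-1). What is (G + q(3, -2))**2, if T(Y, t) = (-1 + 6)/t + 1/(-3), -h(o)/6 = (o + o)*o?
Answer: 2025/16 ≈ 126.56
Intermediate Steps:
h(o) = -12*o**2 (h(o) = -6*(o + o)*o = -6*2*o*o = -12*o**2)
T(Y, t) = -1/3 + 5/t (T(Y, t) = 5/t + 1*(-1/3) = 5/t - 1/3 = -1/3 + 5/t)
q(I, p) = 9 + I (q(I, p) = 9 - I*(-1) = 9 - (-1)*I = 9 + I)
G = -3/4 (G = (15 - (-12)*(-1)**2)/(3*((-12*(-1)**2))) = (15 - (-12))/(3*((-12*1))) = (1/3)*(15 - 1*(-12))/(-12) = (1/3)*(-1/12)*(15 + 12) = (1/3)*(-1/12)*27 = -3/4 ≈ -0.75000)
(G + q(3, -2))**2 = (-3/4 + (9 + 3))**2 = (-3/4 + 12)**2 = (45/4)**2 = 2025/16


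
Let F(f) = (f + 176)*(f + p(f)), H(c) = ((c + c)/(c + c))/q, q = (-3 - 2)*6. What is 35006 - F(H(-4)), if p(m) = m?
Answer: 15757979/450 ≈ 35018.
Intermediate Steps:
q = -30 (q = -5*6 = -30)
H(c) = -1/30 (H(c) = ((c + c)/(c + c))/(-30) = ((2*c)/((2*c)))*(-1/30) = ((2*c)*(1/(2*c)))*(-1/30) = 1*(-1/30) = -1/30)
F(f) = 2*f*(176 + f) (F(f) = (f + 176)*(f + f) = (176 + f)*(2*f) = 2*f*(176 + f))
35006 - F(H(-4)) = 35006 - 2*(-1)*(176 - 1/30)/30 = 35006 - 2*(-1)*5279/(30*30) = 35006 - 1*(-5279/450) = 35006 + 5279/450 = 15757979/450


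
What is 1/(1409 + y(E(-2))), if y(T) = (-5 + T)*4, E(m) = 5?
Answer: 1/1409 ≈ 0.00070972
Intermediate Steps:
y(T) = -20 + 4*T
1/(1409 + y(E(-2))) = 1/(1409 + (-20 + 4*5)) = 1/(1409 + (-20 + 20)) = 1/(1409 + 0) = 1/1409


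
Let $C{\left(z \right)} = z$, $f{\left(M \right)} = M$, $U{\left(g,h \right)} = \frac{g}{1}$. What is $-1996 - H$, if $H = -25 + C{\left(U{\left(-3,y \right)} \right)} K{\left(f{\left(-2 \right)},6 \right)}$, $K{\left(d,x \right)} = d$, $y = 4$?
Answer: $-1977$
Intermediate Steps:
$U{\left(g,h \right)} = g$ ($U{\left(g,h \right)} = g 1 = g$)
$H = -19$ ($H = -25 - -6 = -25 + 6 = -19$)
$-1996 - H = -1996 - -19 = -1996 + 19 = -1977$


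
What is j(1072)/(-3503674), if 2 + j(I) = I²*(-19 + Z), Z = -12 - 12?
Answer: 24707457/1751837 ≈ 14.104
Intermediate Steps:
Z = -24
j(I) = -2 - 43*I² (j(I) = -2 + I²*(-19 - 24) = -2 + I²*(-43) = -2 - 43*I²)
j(1072)/(-3503674) = (-2 - 43*1072²)/(-3503674) = (-2 - 43*1149184)*(-1/3503674) = (-2 - 49414912)*(-1/3503674) = -49414914*(-1/3503674) = 24707457/1751837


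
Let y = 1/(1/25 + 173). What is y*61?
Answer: 1525/4326 ≈ 0.35252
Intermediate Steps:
y = 25/4326 (y = 1/(1/25 + 173) = 1/(4326/25) = 25/4326 ≈ 0.0057790)
y*61 = (25/4326)*61 = 1525/4326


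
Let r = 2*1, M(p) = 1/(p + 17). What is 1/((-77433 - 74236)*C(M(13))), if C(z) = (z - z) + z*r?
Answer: -15/151669 ≈ -9.8900e-5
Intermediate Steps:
M(p) = 1/(17 + p)
r = 2
C(z) = 2*z (C(z) = (z - z) + z*2 = 0 + 2*z = 2*z)
1/((-77433 - 74236)*C(M(13))) = 1/((-77433 - 74236)*((2/(17 + 13)))) = 1/((-151669)*((2/30))) = -1/(151669*(2*(1/30))) = -1/(151669*1/15) = -1/151669*15 = -15/151669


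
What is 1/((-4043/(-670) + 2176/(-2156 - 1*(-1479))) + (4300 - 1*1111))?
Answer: 453590/1447777701 ≈ 0.00031330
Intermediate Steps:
1/((-4043/(-670) + 2176/(-2156 - 1*(-1479))) + (4300 - 1*1111)) = 1/((-4043*(-1/670) + 2176/(-2156 + 1479)) + (4300 - 1111)) = 1/((4043/670 + 2176/(-677)) + 3189) = 1/((4043/670 + 2176*(-1/677)) + 3189) = 1/((4043/670 - 2176/677) + 3189) = 1/(1279191/453590 + 3189) = 1/(1447777701/453590) = 453590/1447777701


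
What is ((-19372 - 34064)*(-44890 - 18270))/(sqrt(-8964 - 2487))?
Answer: -1125005920*I*sqrt(11451)/3817 ≈ -3.1539e+7*I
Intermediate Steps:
((-19372 - 34064)*(-44890 - 18270))/(sqrt(-8964 - 2487)) = (-53436*(-63160))/(sqrt(-11451)) = 3375017760/((I*sqrt(11451))) = 3375017760*(-I*sqrt(11451)/11451) = -1125005920*I*sqrt(11451)/3817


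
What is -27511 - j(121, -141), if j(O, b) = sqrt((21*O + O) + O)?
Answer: -27511 - 11*sqrt(23) ≈ -27564.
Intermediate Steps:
j(O, b) = sqrt(23)*sqrt(O) (j(O, b) = sqrt(22*O + O) = sqrt(23*O) = sqrt(23)*sqrt(O))
-27511 - j(121, -141) = -27511 - sqrt(23)*sqrt(121) = -27511 - sqrt(23)*11 = -27511 - 11*sqrt(23)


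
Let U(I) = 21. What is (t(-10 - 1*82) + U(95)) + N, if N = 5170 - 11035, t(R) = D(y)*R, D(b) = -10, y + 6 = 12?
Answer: -4924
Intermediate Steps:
y = 6 (y = -6 + 12 = 6)
t(R) = -10*R
N = -5865
(t(-10 - 1*82) + U(95)) + N = (-10*(-10 - 1*82) + 21) - 5865 = (-10*(-10 - 82) + 21) - 5865 = (-10*(-92) + 21) - 5865 = (920 + 21) - 5865 = 941 - 5865 = -4924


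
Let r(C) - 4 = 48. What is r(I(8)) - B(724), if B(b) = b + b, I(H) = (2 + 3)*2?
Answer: -1396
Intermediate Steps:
I(H) = 10 (I(H) = 5*2 = 10)
r(C) = 52 (r(C) = 4 + 48 = 52)
B(b) = 2*b
r(I(8)) - B(724) = 52 - 2*724 = 52 - 1*1448 = 52 - 1448 = -1396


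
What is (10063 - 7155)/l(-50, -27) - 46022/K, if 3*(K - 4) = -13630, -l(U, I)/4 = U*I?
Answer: 88244407/9192150 ≈ 9.6000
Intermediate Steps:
l(U, I) = -4*I*U (l(U, I) = -4*U*I = -4*I*U)
K = -13618/3 (K = 4 + (⅓)*(-13630) = 4 - 13630/3 = -13618/3 ≈ -4539.3)
(10063 - 7155)/l(-50, -27) - 46022/K = (10063 - 7155)/((-4*(-27)*(-50))) - 46022/(-13618/3) = 2908/(-5400) - 46022*(-3/13618) = 2908*(-1/5400) + 69033/6809 = -727/1350 + 69033/6809 = 88244407/9192150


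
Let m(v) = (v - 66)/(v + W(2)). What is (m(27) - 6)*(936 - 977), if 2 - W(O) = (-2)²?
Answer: 7749/25 ≈ 309.96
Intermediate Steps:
W(O) = -2 (W(O) = 2 - 1*(-2)² = 2 - 1*4 = 2 - 4 = -2)
m(v) = (-66 + v)/(-2 + v) (m(v) = (v - 66)/(v - 2) = (-66 + v)/(-2 + v))
(m(27) - 6)*(936 - 977) = ((-66 + 27)/(-2 + 27) - 6)*(936 - 977) = (-39/25 - 6)*(-41) = -189/25*(-41) = 7749/25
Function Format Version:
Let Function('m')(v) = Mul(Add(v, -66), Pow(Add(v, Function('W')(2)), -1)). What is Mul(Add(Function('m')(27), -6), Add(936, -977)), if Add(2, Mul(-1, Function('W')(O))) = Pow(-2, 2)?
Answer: Rational(7749, 25) ≈ 309.96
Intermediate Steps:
Function('W')(O) = -2 (Function('W')(O) = Add(2, Mul(-1, Pow(-2, 2))) = Add(2, Mul(-1, 4)) = Add(2, -4) = -2)
Function('m')(v) = Mul(Pow(Add(-2, v), -1), Add(-66, v)) (Function('m')(v) = Mul(Add(v, -66), Pow(Add(v, -2), -1)) = Mul(Add(-66, v), Pow(Add(-2, v), -1)) = Mul(Pow(Add(-2, v), -1), Add(-66, v)))
Mul(Add(Function('m')(27), -6), Add(936, -977)) = Mul(Add(Mul(Pow(Add(-2, 27), -1), Add(-66, 27)), -6), Add(936, -977)) = Mul(Add(Mul(Pow(25, -1), -39), -6), -41) = Mul(Add(Mul(Rational(1, 25), -39), -6), -41) = Mul(Add(Rational(-39, 25), -6), -41) = Mul(Rational(-189, 25), -41) = Rational(7749, 25)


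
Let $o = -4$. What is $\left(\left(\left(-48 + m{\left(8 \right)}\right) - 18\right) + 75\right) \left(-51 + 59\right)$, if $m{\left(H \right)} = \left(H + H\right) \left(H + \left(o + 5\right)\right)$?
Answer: $1224$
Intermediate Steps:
$m{\left(H \right)} = 2 H \left(1 + H\right)$ ($m{\left(H \right)} = \left(H + H\right) \left(H + \left(-4 + 5\right)\right) = 2 H \left(H + 1\right) = 2 H \left(1 + H\right)$)
$\left(\left(\left(-48 + m{\left(8 \right)}\right) - 18\right) + 75\right) \left(-51 + 59\right) = \left(\left(\left(-48 + 2 \cdot 8 \left(1 + 8\right)\right) - 18\right) + 75\right) \left(-51 + 59\right) = \left(\left(\left(-48 + 2 \cdot 8 \cdot 9\right) - 18\right) + 75\right) 8 = \left(\left(\left(-48 + 144\right) - 18\right) + 75\right) 8 = \left(\left(96 - 18\right) + 75\right) 8 = \left(78 + 75\right) 8 = 153 \cdot 8 = 1224$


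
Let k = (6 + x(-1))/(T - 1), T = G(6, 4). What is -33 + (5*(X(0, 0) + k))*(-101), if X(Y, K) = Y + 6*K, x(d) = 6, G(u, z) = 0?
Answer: 6027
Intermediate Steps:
T = 0
k = -12 (k = (6 + 6)/(0 - 1) = 12/(-1) = 12*(-1) = -12)
-33 + (5*(X(0, 0) + k))*(-101) = -33 + (5*((0 + 6*0) - 12))*(-101) = -33 + (5*((0 + 0) - 12))*(-101) = -33 + (5*(0 - 12))*(-101) = -33 + (5*(-12))*(-101) = -33 - 60*(-101) = -33 + 6060 = 6027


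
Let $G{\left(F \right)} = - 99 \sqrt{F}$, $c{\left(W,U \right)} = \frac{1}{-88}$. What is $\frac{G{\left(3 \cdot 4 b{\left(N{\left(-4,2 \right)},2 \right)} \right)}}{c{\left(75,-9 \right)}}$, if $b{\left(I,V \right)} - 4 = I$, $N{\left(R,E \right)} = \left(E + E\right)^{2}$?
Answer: $34848 \sqrt{15} \approx 1.3497 \cdot 10^{5}$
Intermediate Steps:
$N{\left(R,E \right)} = 4 E^{2}$ ($N{\left(R,E \right)} = \left(2 E\right)^{2} = 4 E^{2}$)
$b{\left(I,V \right)} = 4 + I$
$c{\left(W,U \right)} = - \frac{1}{88}$
$\frac{G{\left(3 \cdot 4 b{\left(N{\left(-4,2 \right)},2 \right)} \right)}}{c{\left(75,-9 \right)}} = \frac{\left(-99\right) \sqrt{3 \cdot 4 \left(4 + 4 \cdot 2^{2}\right)}}{- \frac{1}{88}} = - 99 \sqrt{12 \left(4 + 4 \cdot 4\right)} \left(-88\right) = - 99 \sqrt{12 \left(4 + 16\right)} \left(-88\right) = - 99 \sqrt{12 \cdot 20} \left(-88\right) = - 99 \sqrt{240} \left(-88\right) = - 99 \cdot 4 \sqrt{15} \left(-88\right) = - 396 \sqrt{15} \left(-88\right) = 34848 \sqrt{15}$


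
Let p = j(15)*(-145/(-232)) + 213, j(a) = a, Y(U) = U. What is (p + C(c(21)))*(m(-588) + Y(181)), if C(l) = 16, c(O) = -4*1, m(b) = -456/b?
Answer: 16985649/392 ≈ 43331.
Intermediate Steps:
c(O) = -4
p = 1779/8 (p = 15*(-145/(-232)) + 213 = 15*(-145*(-1/232)) + 213 = 15*(5/8) + 213 = 75/8 + 213 = 1779/8 ≈ 222.38)
(p + C(c(21)))*(m(-588) + Y(181)) = (1779/8 + 16)*(-456/(-588) + 181) = 1907*(-456*(-1/588) + 181)/8 = 1907*(38/49 + 181)/8 = (1907/8)*(8907/49) = 16985649/392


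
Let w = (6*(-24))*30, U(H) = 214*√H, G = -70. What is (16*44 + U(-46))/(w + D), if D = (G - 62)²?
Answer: 44/819 + 107*I*√46/6552 ≈ 0.053724 + 0.11076*I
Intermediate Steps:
w = -4320 (w = -144*30 = -4320)
D = 17424 (D = (-70 - 62)² = (-132)² = 17424)
(16*44 + U(-46))/(w + D) = (16*44 + 214*√(-46))/(-4320 + 17424) = (704 + 214*(I*√46))/13104 = (704 + 214*I*√46)*(1/13104) = 44/819 + 107*I*√46/6552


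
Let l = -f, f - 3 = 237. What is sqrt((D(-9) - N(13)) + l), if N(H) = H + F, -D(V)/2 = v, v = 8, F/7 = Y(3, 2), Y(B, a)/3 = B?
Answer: 2*I*sqrt(83) ≈ 18.221*I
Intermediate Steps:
Y(B, a) = 3*B
f = 240 (f = 3 + 237 = 240)
F = 63 (F = 7*(3*3) = 7*9 = 63)
D(V) = -16 (D(V) = -2*8 = -16)
N(H) = 63 + H (N(H) = H + 63 = 63 + H)
l = -240 (l = -1*240 = -240)
sqrt((D(-9) - N(13)) + l) = sqrt((-16 - (63 + 13)) - 240) = sqrt((-16 - 1*76) - 240) = sqrt((-16 - 76) - 240) = sqrt(-92 - 240) = sqrt(-332) = 2*I*sqrt(83)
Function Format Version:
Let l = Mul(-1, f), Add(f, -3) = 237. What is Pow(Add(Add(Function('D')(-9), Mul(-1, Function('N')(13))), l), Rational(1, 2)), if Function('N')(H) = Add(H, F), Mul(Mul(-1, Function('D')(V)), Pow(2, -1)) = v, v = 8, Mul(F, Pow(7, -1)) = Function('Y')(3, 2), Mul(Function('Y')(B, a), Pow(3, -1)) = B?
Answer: Mul(2, I, Pow(83, Rational(1, 2))) ≈ Mul(18.221, I)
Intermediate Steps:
Function('Y')(B, a) = Mul(3, B)
f = 240 (f = Add(3, 237) = 240)
F = 63 (F = Mul(7, Mul(3, 3)) = Mul(7, 9) = 63)
Function('D')(V) = -16 (Function('D')(V) = Mul(-2, 8) = -16)
Function('N')(H) = Add(63, H) (Function('N')(H) = Add(H, 63) = Add(63, H))
l = -240 (l = Mul(-1, 240) = -240)
Pow(Add(Add(Function('D')(-9), Mul(-1, Function('N')(13))), l), Rational(1, 2)) = Pow(Add(Add(-16, Mul(-1, Add(63, 13))), -240), Rational(1, 2)) = Pow(Add(Add(-16, Mul(-1, 76)), -240), Rational(1, 2)) = Pow(Add(Add(-16, -76), -240), Rational(1, 2)) = Pow(Add(-92, -240), Rational(1, 2)) = Pow(-332, Rational(1, 2)) = Mul(2, I, Pow(83, Rational(1, 2)))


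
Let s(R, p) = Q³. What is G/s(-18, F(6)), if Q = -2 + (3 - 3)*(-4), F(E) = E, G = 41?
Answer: -41/8 ≈ -5.1250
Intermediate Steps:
Q = -2 (Q = -2 + 0*(-4) = -2 + 0 = -2)
s(R, p) = -8 (s(R, p) = (-2)³ = -8)
G/s(-18, F(6)) = 41/(-8) = 41*(-⅛) = -41/8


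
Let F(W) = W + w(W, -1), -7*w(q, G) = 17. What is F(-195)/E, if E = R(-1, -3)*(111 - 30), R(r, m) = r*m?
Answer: -1382/1701 ≈ -0.81246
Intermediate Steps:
w(q, G) = -17/7 (w(q, G) = -⅐*17 = -17/7)
R(r, m) = m*r
F(W) = -17/7 + W (F(W) = W - 17/7 = -17/7 + W)
E = 243 (E = (-3*(-1))*(111 - 30) = 3*81 = 243)
F(-195)/E = (-17/7 - 195)/243 = -1382/7*1/243 = -1382/1701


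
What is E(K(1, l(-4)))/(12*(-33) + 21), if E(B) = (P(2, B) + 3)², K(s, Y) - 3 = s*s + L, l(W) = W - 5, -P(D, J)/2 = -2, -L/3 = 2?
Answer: -49/375 ≈ -0.13067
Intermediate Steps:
L = -6 (L = -3*2 = -6)
P(D, J) = 4 (P(D, J) = -2*(-2) = 4)
l(W) = -5 + W
K(s, Y) = -3 + s² (K(s, Y) = 3 + (s*s - 6) = 3 + (s² - 6) = 3 + (-6 + s²) = -3 + s²)
E(B) = 49 (E(B) = (4 + 3)² = 7² = 49)
E(K(1, l(-4)))/(12*(-33) + 21) = 49/(12*(-33) + 21) = 49/(-396 + 21) = 49/(-375) = 49*(-1/375) = -49/375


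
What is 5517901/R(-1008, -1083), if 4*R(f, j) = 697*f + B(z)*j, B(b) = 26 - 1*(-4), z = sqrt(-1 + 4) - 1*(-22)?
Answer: -11035802/367533 ≈ -30.027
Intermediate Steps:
z = 22 + sqrt(3) (z = sqrt(3) + 22 = 22 + sqrt(3) ≈ 23.732)
B(b) = 30 (B(b) = 26 + 4 = 30)
R(f, j) = 15*j/2 + 697*f/4 (R(f, j) = (697*f + 30*j)/4 = (30*j + 697*f)/4 = 15*j/2 + 697*f/4)
5517901/R(-1008, -1083) = 5517901/((15/2)*(-1083) + (697/4)*(-1008)) = 5517901/(-16245/2 - 175644) = 5517901/(-367533/2) = 5517901*(-2/367533) = -11035802/367533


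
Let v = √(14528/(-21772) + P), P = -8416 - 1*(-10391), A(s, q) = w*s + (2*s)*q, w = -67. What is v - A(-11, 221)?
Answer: 4125 + √58492072799/5443 ≈ 4169.4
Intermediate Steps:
A(s, q) = -67*s + 2*q*s (A(s, q) = -67*s + (2*s)*q = -67*s + 2*q*s)
P = 1975 (P = -8416 + 10391 = 1975)
v = √58492072799/5443 (v = √(14528/(-21772) + 1975) = √(14528*(-1/21772) + 1975) = √(-3632/5443 + 1975) = √(10746293/5443) = √58492072799/5443 ≈ 44.433)
v - A(-11, 221) = √58492072799/5443 - (-11)*(-67 + 2*221) = √58492072799/5443 - (-11)*(-67 + 442) = √58492072799/5443 - (-11)*375 = √58492072799/5443 - 1*(-4125) = √58492072799/5443 + 4125 = 4125 + √58492072799/5443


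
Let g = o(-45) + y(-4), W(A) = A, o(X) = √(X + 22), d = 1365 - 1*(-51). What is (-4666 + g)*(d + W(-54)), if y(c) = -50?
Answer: -6423192 + 1362*I*√23 ≈ -6.4232e+6 + 6531.9*I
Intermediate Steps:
d = 1416 (d = 1365 + 51 = 1416)
o(X) = √(22 + X)
g = -50 + I*√23 (g = √(22 - 45) - 50 = √(-23) - 50 = I*√23 - 50 = -50 + I*√23 ≈ -50.0 + 4.7958*I)
(-4666 + g)*(d + W(-54)) = (-4666 + (-50 + I*√23))*(1416 - 54) = (-4716 + I*√23)*1362 = -6423192 + 1362*I*√23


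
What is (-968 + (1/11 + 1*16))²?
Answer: 109641841/121 ≈ 9.0613e+5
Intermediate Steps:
(-968 + (1/11 + 1*16))² = (-968 + (1/11 + 16))² = (-968 + 177/11)² = (-10471/11)² = 109641841/121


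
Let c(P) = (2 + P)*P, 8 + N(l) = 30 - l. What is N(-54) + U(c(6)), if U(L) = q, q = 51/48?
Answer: 1233/16 ≈ 77.063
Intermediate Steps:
q = 17/16 (q = 51*(1/48) = 17/16 ≈ 1.0625)
N(l) = 22 - l (N(l) = -8 + (30 - l) = 22 - l)
c(P) = P*(2 + P)
U(L) = 17/16
N(-54) + U(c(6)) = (22 - 1*(-54)) + 17/16 = (22 + 54) + 17/16 = 76 + 17/16 = 1233/16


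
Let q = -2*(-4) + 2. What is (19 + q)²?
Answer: 841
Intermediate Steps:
q = 10 (q = 8 + 2 = 10)
(19 + q)² = (19 + 10)² = 29² = 841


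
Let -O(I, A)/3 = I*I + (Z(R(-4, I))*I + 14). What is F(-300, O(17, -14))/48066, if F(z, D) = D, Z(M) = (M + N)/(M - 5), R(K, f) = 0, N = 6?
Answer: -1413/80110 ≈ -0.017638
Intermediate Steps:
Z(M) = (6 + M)/(-5 + M) (Z(M) = (M + 6)/(M - 5) = (6 + M)/(-5 + M))
O(I, A) = -42 - 3*I² + 18*I/5 (O(I, A) = -3*(I*I + (((6 + 0)/(-5 + 0))*I + 14)) = -3*(I² + ((6/(-5))*I + 14)) = -3*(I² + ((-⅕*6)*I + 14)) = -3*(I² + (-6*I/5 + 14)) = -3*(I² + (14 - 6*I/5)) = -3*(14 + I² - 6*I/5) = -42 - 3*I² + 18*I/5)
F(-300, O(17, -14))/48066 = (-42 - 3*17² + (18/5)*17)/48066 = (-42 - 3*289 + 306/5)*(1/48066) = (-42 - 867 + 306/5)*(1/48066) = -4239/5*1/48066 = -1413/80110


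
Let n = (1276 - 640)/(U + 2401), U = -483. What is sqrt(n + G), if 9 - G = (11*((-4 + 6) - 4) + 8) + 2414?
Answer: 3*I*sqrt(244294701)/959 ≈ 48.894*I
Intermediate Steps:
n = 318/959 (n = (1276 - 640)/(-483 + 2401) = 636/1918 = 636*(1/1918) = 318/959 ≈ 0.33160)
G = -2391 (G = 9 - ((11*((-4 + 6) - 4) + 8) + 2414) = 9 - ((11*(2 - 4) + 8) + 2414) = 9 - ((11*(-2) + 8) + 2414) = 9 - ((-22 + 8) + 2414) = 9 - (-14 + 2414) = 9 - 1*2400 = 9 - 2400 = -2391)
sqrt(n + G) = sqrt(318/959 - 2391) = sqrt(-2292651/959) = 3*I*sqrt(244294701)/959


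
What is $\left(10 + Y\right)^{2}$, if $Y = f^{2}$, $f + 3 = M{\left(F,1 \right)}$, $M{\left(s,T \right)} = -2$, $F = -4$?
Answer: $1225$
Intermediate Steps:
$f = -5$ ($f = -3 - 2 = -5$)
$Y = 25$ ($Y = \left(-5\right)^{2} = 25$)
$\left(10 + Y\right)^{2} = \left(10 + 25\right)^{2} = 35^{2} = 1225$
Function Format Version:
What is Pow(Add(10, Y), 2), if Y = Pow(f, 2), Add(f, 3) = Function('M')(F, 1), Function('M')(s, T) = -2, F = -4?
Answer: 1225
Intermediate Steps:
f = -5 (f = Add(-3, -2) = -5)
Y = 25 (Y = Pow(-5, 2) = 25)
Pow(Add(10, Y), 2) = Pow(Add(10, 25), 2) = Pow(35, 2) = 1225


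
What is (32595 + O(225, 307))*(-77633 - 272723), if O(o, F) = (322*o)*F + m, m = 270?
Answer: -7804185155340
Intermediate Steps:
O(o, F) = 270 + 322*F*o (O(o, F) = (322*o)*F + 270 = 322*F*o + 270 = 270 + 322*F*o)
(32595 + O(225, 307))*(-77633 - 272723) = (32595 + (270 + 322*307*225))*(-77633 - 272723) = (32595 + (270 + 22242150))*(-350356) = (32595 + 22242420)*(-350356) = 22275015*(-350356) = -7804185155340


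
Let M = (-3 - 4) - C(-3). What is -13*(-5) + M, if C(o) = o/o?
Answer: 57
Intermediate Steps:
C(o) = 1
M = -8 (M = (-3 - 4) - 1*1 = -7 - 1 = -8)
-13*(-5) + M = -13*(-5) - 8 = 65 - 8 = 57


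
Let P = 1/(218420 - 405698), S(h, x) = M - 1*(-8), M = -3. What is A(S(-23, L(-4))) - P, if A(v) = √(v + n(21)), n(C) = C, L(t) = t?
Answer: 1/187278 + √26 ≈ 5.0990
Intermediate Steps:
S(h, x) = 5 (S(h, x) = -3 - 1*(-8) = -3 + 8 = 5)
A(v) = √(21 + v) (A(v) = √(v + 21) = √(21 + v))
P = -1/187278 (P = 1/(-187278) = -1/187278 ≈ -5.3397e-6)
A(S(-23, L(-4))) - P = √(21 + 5) - 1*(-1/187278) = √26 + 1/187278 = 1/187278 + √26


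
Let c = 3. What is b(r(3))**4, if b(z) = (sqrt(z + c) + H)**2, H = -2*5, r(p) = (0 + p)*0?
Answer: (10 - sqrt(3))**8 ≈ 2.1836e+7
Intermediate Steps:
r(p) = 0 (r(p) = p*0 = 0)
H = -10
b(z) = (-10 + sqrt(3 + z))**2 (b(z) = (sqrt(z + 3) - 10)**2 = (sqrt(3 + z) - 10)**2 = (-10 + sqrt(3 + z))**2)
b(r(3))**4 = ((-10 + sqrt(3 + 0))**2)**4 = ((-10 + sqrt(3))**2)**4 = (-10 + sqrt(3))**8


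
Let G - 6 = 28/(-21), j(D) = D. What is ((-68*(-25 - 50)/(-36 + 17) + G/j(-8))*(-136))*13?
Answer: 27109186/57 ≈ 4.7560e+5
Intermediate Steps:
G = 14/3 (G = 6 + 28/(-21) = 6 + 28*(-1/21) = 6 - 4/3 = 14/3 ≈ 4.6667)
((-68*(-25 - 50)/(-36 + 17) + G/j(-8))*(-136))*13 = ((-68*(-25 - 50)/(-36 + 17) + (14/3)/(-8))*(-136))*13 = ((-68/((-19/(-75))) + (14/3)*(-⅛))*(-136))*13 = ((-68/((-19*(-1/75))) - 7/12)*(-136))*13 = ((-68/19/75 - 7/12)*(-136))*13 = ((-68*75/19 - 7/12)*(-136))*13 = ((-5100/19 - 7/12)*(-136))*13 = -61333/228*(-136)*13 = (2085322/57)*13 = 27109186/57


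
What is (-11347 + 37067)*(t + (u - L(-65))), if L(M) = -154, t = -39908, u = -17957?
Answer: -1484326920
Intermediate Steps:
(-11347 + 37067)*(t + (u - L(-65))) = (-11347 + 37067)*(-39908 + (-17957 - 1*(-154))) = 25720*(-39908 + (-17957 + 154)) = 25720*(-39908 - 17803) = 25720*(-57711) = -1484326920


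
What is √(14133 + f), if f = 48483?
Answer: 2*√15654 ≈ 250.23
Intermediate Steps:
√(14133 + f) = √(14133 + 48483) = √62616 = 2*√15654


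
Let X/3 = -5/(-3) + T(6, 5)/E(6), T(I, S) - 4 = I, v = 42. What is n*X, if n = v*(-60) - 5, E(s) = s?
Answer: -25250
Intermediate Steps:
T(I, S) = 4 + I
n = -2525 (n = 42*(-60) - 5 = -2520 - 5 = -2525)
X = 10 (X = 3*(-5/(-3) + (4 + 6)/6) = 3*(-5*(-⅓) + 10*(⅙)) = 3*(5/3 + 5/3) = 3*(10/3) = 10)
n*X = -2525*10 = -25250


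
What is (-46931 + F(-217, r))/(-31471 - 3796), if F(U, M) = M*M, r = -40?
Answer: 45331/35267 ≈ 1.2854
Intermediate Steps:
F(U, M) = M**2
(-46931 + F(-217, r))/(-31471 - 3796) = (-46931 + (-40)**2)/(-31471 - 3796) = (-46931 + 1600)/(-35267) = -45331*(-1/35267) = 45331/35267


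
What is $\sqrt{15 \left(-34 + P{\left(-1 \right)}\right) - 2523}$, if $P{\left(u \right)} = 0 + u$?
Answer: $2 i \sqrt{762} \approx 55.209 i$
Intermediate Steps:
$P{\left(u \right)} = u$
$\sqrt{15 \left(-34 + P{\left(-1 \right)}\right) - 2523} = \sqrt{15 \left(-34 - 1\right) - 2523} = \sqrt{15 \left(-35\right) - 2523} = \sqrt{-525 - 2523} = \sqrt{-3048} = 2 i \sqrt{762}$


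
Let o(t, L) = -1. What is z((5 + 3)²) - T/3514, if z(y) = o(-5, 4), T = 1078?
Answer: -328/251 ≈ -1.3068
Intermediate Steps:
z(y) = -1
z((5 + 3)²) - T/3514 = -1 - 1078/3514 = -1 - 1*77/251 = -1 - 77/251 = -328/251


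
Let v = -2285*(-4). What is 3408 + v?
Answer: 12548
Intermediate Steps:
v = 9140
3408 + v = 3408 + 9140 = 12548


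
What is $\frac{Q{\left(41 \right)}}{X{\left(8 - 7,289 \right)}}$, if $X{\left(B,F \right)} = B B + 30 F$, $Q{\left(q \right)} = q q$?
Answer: $\frac{1681}{8671} \approx 0.19386$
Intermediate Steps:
$Q{\left(q \right)} = q^{2}$
$X{\left(B,F \right)} = B^{2} + 30 F$
$\frac{Q{\left(41 \right)}}{X{\left(8 - 7,289 \right)}} = \frac{41^{2}}{\left(8 - 7\right)^{2} + 30 \cdot 289} = \frac{1681}{\left(8 - 7\right)^{2} + 8670} = \frac{1681}{1^{2} + 8670} = \frac{1681}{1 + 8670} = \frac{1681}{8671}$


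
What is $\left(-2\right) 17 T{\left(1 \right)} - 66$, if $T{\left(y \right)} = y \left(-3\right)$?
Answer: $36$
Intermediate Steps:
$T{\left(y \right)} = - 3 y$
$\left(-2\right) 17 T{\left(1 \right)} - 66 = \left(-2\right) 17 \left(\left(-3\right) 1\right) - 66 = \left(-34\right) \left(-3\right) - 66 = 102 - 66 = 36$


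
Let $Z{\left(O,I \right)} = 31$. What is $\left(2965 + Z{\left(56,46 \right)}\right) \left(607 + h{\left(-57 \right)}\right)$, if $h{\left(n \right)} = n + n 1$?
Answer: $1477028$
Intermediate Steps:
$h{\left(n \right)} = 2 n$ ($h{\left(n \right)} = n + n = 2 n$)
$\left(2965 + Z{\left(56,46 \right)}\right) \left(607 + h{\left(-57 \right)}\right) = \left(2965 + 31\right) \left(607 + 2 \left(-57\right)\right) = 2996 \left(607 - 114\right) = 2996 \cdot 493 = 1477028$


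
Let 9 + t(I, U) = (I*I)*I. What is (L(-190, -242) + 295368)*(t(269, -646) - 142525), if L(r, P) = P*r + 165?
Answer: 6598910555975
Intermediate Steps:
L(r, P) = 165 + P*r
t(I, U) = -9 + I³ (t(I, U) = -9 + (I*I)*I = -9 + I²*I = -9 + I³)
(L(-190, -242) + 295368)*(t(269, -646) - 142525) = ((165 - 242*(-190)) + 295368)*((-9 + 269³) - 142525) = ((165 + 45980) + 295368)*((-9 + 19465109) - 142525) = (46145 + 295368)*(19465100 - 142525) = 341513*19322575 = 6598910555975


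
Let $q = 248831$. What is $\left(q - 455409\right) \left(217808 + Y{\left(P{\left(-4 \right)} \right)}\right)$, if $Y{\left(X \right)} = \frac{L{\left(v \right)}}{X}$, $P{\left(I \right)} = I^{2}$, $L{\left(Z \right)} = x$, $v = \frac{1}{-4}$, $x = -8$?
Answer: $-44994237735$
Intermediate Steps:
$v = - \frac{1}{4} \approx -0.25$
$L{\left(Z \right)} = -8$
$Y{\left(X \right)} = - \frac{8}{X}$
$\left(q - 455409\right) \left(217808 + Y{\left(P{\left(-4 \right)} \right)}\right) = \left(248831 - 455409\right) \left(217808 - \frac{8}{\left(-4\right)^{2}}\right) = - 206578 \left(217808 - \frac{8}{16}\right) = - 206578 \left(217808 - \frac{1}{2}\right) = \left(-206578\right) \frac{435615}{2} = -44994237735$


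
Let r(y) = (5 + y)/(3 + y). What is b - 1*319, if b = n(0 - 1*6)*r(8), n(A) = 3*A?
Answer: -3743/11 ≈ -340.27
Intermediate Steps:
r(y) = (5 + y)/(3 + y)
b = -234/11 (b = (3*(0 - 1*6))*((5 + 8)/(3 + 8)) = (3*(0 - 6))*(13/11) = (3*(-6))*((1/11)*13) = -18*13/11 = -234/11 ≈ -21.273)
b - 1*319 = -234/11 - 1*319 = -234/11 - 319 = -3743/11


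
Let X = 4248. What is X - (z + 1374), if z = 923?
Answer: 1951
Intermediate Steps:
X - (z + 1374) = 4248 - (923 + 1374) = 4248 - 1*2297 = 4248 - 2297 = 1951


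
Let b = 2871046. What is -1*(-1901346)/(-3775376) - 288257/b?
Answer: -1636782596887/2709819540824 ≈ -0.60402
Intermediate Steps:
-1*(-1901346)/(-3775376) - 288257/b = -1*(-1901346)/(-3775376) - 288257/2871046 = 1901346*(-1/3775376) - 288257*1/2871046 = -950673/1887688 - 288257/2871046 = -1636782596887/2709819540824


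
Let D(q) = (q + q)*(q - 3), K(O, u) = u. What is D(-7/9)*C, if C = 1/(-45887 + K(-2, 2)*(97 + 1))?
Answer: -476/3700971 ≈ -0.00012861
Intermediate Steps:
C = -1/45691 (C = 1/(-45887 + 2*(97 + 1)) = 1/(-45887 + 2*98) = 1/(-45887 + 196) = 1/(-45691) = -1/45691 ≈ -2.1886e-5)
D(q) = 2*q*(-3 + q) (D(q) = (2*q)*(-3 + q) = 2*q*(-3 + q))
D(-7/9)*C = (2*(-7/9)*(-3 - 7/9))*(-1/45691) = (2*(-7/9)*(-34/9))*(-1/45691) = (476/81)*(-1/45691) = -476/3700971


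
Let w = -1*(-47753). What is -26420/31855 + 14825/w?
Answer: -157876777/304234363 ≈ -0.51893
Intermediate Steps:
w = 47753
-26420/31855 + 14825/w = -26420/31855 + 14825/47753 = -26420*1/31855 + 14825*(1/47753) = -5284/6371 + 14825/47753 = -157876777/304234363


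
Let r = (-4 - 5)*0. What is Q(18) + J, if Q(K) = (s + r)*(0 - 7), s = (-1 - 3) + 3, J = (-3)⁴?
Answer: 88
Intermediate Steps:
r = 0 (r = -9*0 = 0)
J = 81
s = -1 (s = -4 + 3 = -1)
Q(K) = 7 (Q(K) = (-1 + 0)*(0 - 7) = -1*(-7) = 7)
Q(18) + J = 7 + 81 = 88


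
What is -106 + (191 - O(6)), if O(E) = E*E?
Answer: 49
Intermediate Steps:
O(E) = E²
-106 + (191 - O(6)) = -106 + (191 - 1*6²) = -106 + (191 - 1*36) = -106 + (191 - 36) = -106 + 155 = 49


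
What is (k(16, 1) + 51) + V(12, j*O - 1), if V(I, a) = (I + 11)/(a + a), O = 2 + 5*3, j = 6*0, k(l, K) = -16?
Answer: 47/2 ≈ 23.500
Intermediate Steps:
j = 0
O = 17 (O = 2 + 15 = 17)
V(I, a) = (11 + I)/(2*a) (V(I, a) = (11 + I)/((2*a)) = (11 + I)*(1/(2*a)) = (11 + I)/(2*a))
(k(16, 1) + 51) + V(12, j*O - 1) = (-16 + 51) + (11 + 12)/(2*(0*17 - 1)) = 35 + (1/2)*23/(0 - 1) = 35 + (1/2)*23/(-1) = 35 + (1/2)*(-1)*23 = 35 - 23/2 = 47/2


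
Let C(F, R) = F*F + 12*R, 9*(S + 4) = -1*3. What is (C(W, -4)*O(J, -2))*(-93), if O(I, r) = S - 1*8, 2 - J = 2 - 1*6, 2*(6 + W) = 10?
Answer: -53909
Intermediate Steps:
W = -1 (W = -6 + (½)*10 = -6 + 5 = -1)
S = -13/3 (S = -4 + (-1*3)/9 = -4 + (⅑)*(-3) = -4 - ⅓ = -13/3 ≈ -4.3333)
C(F, R) = F² + 12*R
J = 6 (J = 2 - (2 - 1*6) = 2 - (2 - 6) = 2 - 1*(-4) = 2 + 4 = 6)
O(I, r) = -37/3 (O(I, r) = -13/3 - 1*8 = -13/3 - 8 = -37/3)
(C(W, -4)*O(J, -2))*(-93) = (((-1)² + 12*(-4))*(-37/3))*(-93) = ((1 - 48)*(-37/3))*(-93) = -47*(-37/3)*(-93) = (1739/3)*(-93) = -53909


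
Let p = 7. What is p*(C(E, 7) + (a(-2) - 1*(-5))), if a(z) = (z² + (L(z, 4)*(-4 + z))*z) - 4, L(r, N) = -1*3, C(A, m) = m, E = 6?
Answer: -168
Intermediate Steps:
L(r, N) = -3
a(z) = -4 + z² + z*(12 - 3*z) (a(z) = (z² + (-3*(-4 + z))*z) - 4 = (z² + (12 - 3*z)*z) - 4 = (z² + z*(12 - 3*z)) - 4 = -4 + z² + z*(12 - 3*z))
p*(C(E, 7) + (a(-2) - 1*(-5))) = 7*(7 + ((-4 - 2*(-2)² + 12*(-2)) - 1*(-5))) = 7*(7 + ((-4 - 2*4 - 24) + 5)) = 7*(7 + ((-4 - 8 - 24) + 5)) = 7*(7 + (-36 + 5)) = 7*(7 - 31) = 7*(-24) = -168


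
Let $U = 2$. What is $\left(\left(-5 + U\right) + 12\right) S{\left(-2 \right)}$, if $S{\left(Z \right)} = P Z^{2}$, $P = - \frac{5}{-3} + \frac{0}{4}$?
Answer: $60$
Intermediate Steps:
$P = \frac{5}{3}$ ($P = \left(-5\right) \left(- \frac{1}{3}\right) + 0 \cdot \frac{1}{4} = \frac{5}{3} + 0 = \frac{5}{3} \approx 1.6667$)
$S{\left(Z \right)} = \frac{5 Z^{2}}{3}$
$\left(\left(-5 + U\right) + 12\right) S{\left(-2 \right)} = \left(\left(-5 + 2\right) + 12\right) \frac{5 \left(-2\right)^{2}}{3} = \left(-3 + 12\right) \frac{5}{3} \cdot 4 = 9 \cdot \frac{20}{3} = 60$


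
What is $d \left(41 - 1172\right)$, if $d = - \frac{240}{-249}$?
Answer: $- \frac{90480}{83} \approx -1090.1$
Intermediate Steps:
$d = \frac{80}{83}$ ($d = \left(-240\right) \left(- \frac{1}{249}\right) = \frac{80}{83} \approx 0.96386$)
$d \left(41 - 1172\right) = \frac{80 \left(41 - 1172\right)}{83} = \frac{80}{83} \left(-1131\right) = - \frac{90480}{83}$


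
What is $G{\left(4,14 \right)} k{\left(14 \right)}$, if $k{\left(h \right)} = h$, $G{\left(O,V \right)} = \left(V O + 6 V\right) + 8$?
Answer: $2072$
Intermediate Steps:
$G{\left(O,V \right)} = 8 + 6 V + O V$ ($G{\left(O,V \right)} = \left(O V + 6 V\right) + 8 = \left(6 V + O V\right) + 8 = 8 + 6 V + O V$)
$G{\left(4,14 \right)} k{\left(14 \right)} = \left(8 + 6 \cdot 14 + 4 \cdot 14\right) 14 = \left(8 + 84 + 56\right) 14 = 148 \cdot 14 = 2072$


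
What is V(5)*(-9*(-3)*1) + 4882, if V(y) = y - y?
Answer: 4882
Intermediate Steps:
V(y) = 0
V(5)*(-9*(-3)*1) + 4882 = 0*(-9*(-3)*1) + 4882 = 0*(27*1) + 4882 = 0*27 + 4882 = 0 + 4882 = 4882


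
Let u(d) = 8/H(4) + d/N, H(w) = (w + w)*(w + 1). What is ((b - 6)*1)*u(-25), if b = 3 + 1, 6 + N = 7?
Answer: 248/5 ≈ 49.600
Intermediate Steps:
N = 1 (N = -6 + 7 = 1)
H(w) = 2*w*(1 + w) (H(w) = (2*w)*(1 + w) = 2*w*(1 + w))
b = 4
u(d) = ⅕ + d (u(d) = 8/((2*4*(1 + 4))) + d/1 = 8/((2*4*5)) + d*1 = 8/40 + d = 8*(1/40) + d = ⅕ + d)
((b - 6)*1)*u(-25) = ((4 - 6)*1)*(⅕ - 25) = -2*1*(-124/5) = -2*(-124/5) = 248/5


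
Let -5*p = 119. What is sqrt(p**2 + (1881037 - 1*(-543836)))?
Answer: sqrt(60635986)/5 ≈ 1557.4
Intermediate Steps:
p = -119/5 (p = -1/5*119 = -119/5 ≈ -23.800)
sqrt(p**2 + (1881037 - 1*(-543836))) = sqrt((-119/5)**2 + (1881037 - 1*(-543836))) = sqrt(14161/25 + (1881037 + 543836)) = sqrt(14161/25 + 2424873) = sqrt(60635986/25) = sqrt(60635986)/5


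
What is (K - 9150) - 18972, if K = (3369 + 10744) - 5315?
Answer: -19324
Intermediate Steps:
K = 8798 (K = 14113 - 5315 = 8798)
(K - 9150) - 18972 = (8798 - 9150) - 18972 = -352 - 18972 = -19324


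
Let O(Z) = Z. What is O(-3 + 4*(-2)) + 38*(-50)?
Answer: -1911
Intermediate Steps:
O(-3 + 4*(-2)) + 38*(-50) = (-3 + 4*(-2)) + 38*(-50) = (-3 - 8) - 1900 = -11 - 1900 = -1911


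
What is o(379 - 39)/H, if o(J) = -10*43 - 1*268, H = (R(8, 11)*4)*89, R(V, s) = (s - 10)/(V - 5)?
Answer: -1047/178 ≈ -5.8820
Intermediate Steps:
R(V, s) = (-10 + s)/(-5 + V)
H = 356/3 (H = (((-10 + 11)/(-5 + 8))*4)*89 = ((1/3)*4)*89 = (((⅓)*1)*4)*89 = ((⅓)*4)*89 = (4/3)*89 = 356/3 ≈ 118.67)
o(J) = -698 (o(J) = -430 - 268 = -698)
o(379 - 39)/H = -698/356/3 = -698*3/356 = -1047/178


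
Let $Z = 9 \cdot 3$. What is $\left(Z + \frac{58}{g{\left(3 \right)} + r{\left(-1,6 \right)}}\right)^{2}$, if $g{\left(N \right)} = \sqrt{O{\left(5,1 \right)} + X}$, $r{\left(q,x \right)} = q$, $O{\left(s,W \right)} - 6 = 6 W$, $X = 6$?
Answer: $\frac{327841}{289} + \frac{179916 \sqrt{2}}{289} \approx 2014.8$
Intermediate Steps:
$O{\left(s,W \right)} = 6 + 6 W$
$g{\left(N \right)} = 3 \sqrt{2}$ ($g{\left(N \right)} = \sqrt{\left(6 + 6 \cdot 1\right) + 6} = \sqrt{\left(6 + 6\right) + 6} = \sqrt{12 + 6} = \sqrt{18} = 3 \sqrt{2}$)
$Z = 27$
$\left(Z + \frac{58}{g{\left(3 \right)} + r{\left(-1,6 \right)}}\right)^{2} = \left(27 + \frac{58}{3 \sqrt{2} - 1}\right)^{2} = \left(27 + \frac{58}{-1 + 3 \sqrt{2}}\right)^{2}$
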